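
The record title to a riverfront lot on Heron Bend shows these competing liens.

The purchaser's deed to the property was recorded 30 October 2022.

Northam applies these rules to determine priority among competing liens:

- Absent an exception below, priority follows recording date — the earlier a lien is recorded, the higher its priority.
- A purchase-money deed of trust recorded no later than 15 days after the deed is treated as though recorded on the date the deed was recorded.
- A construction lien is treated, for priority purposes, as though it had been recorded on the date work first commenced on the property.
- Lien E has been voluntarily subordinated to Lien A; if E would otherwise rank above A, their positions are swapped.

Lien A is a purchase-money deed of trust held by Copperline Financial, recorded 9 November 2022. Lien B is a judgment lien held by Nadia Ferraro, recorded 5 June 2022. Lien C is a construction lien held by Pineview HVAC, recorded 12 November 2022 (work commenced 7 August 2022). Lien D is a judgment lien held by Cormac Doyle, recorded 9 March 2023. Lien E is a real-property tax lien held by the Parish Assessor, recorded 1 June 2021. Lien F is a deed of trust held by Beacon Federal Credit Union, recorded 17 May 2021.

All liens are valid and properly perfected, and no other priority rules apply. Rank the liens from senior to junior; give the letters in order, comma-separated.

F, A, B, C, E, D

Effective dates: A's effective date is the deed date, 30 October 2022; C is treated as recorded 7 August 2022, the work-commencement date.
By effective date: F (17 May 2021), E (1 June 2021), B (5 June 2022), C (7 August 2022), A (30 October 2022), D (9 March 2023).
E would otherwise be senior to A, so under the subordination agreement E and A exchange positions.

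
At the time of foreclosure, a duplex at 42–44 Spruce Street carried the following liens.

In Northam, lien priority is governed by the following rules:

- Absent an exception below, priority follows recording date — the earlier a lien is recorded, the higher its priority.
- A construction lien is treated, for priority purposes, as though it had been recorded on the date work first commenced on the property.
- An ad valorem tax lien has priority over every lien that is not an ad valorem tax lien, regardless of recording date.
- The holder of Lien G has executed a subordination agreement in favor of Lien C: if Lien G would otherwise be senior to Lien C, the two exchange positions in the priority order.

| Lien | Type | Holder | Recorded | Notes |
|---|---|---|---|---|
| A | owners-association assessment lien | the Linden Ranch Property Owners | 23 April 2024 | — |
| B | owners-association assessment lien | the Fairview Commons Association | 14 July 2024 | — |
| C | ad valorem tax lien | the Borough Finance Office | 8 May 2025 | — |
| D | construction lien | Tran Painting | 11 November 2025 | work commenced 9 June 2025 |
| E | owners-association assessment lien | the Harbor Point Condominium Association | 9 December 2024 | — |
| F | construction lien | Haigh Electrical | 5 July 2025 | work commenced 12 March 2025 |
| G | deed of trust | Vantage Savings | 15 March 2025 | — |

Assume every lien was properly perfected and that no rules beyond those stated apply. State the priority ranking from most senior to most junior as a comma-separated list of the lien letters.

Adjusting effective dates: D's effective date is 9 June 2025, when work began; F's effective date is 12 March 2025, when work began.
C is an ad valorem tax lien, so it outranks all other liens regardless of date.
Ordering the rest by effective date: A (23 April 2024), B (14 July 2024), E (9 December 2024), F (12 March 2025), G (15 March 2025), D (9 June 2025).
G is already junior to C, so the subordination agreement changes nothing.

C, A, B, E, F, G, D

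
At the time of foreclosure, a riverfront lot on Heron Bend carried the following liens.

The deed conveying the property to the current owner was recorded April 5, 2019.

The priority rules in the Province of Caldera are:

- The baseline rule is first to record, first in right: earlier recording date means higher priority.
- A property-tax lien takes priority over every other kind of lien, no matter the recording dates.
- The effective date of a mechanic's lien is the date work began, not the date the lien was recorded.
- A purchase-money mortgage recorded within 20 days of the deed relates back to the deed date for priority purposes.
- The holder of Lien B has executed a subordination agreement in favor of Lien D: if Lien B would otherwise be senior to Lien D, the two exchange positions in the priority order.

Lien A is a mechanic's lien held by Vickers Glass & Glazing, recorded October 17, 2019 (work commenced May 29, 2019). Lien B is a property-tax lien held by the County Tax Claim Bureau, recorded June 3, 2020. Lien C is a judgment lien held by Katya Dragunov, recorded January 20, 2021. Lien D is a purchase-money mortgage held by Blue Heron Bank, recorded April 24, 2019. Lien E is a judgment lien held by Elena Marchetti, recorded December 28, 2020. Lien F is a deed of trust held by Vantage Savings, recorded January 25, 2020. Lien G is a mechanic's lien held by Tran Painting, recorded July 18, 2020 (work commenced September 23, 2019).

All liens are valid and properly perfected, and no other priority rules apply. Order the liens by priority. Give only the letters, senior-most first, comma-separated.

D, B, A, G, F, E, C

First, effective dates: A is treated as recorded May 29, 2019, the work-commencement date; D's effective date is the deed date, April 5, 2019; G relates back to September 23, 2019 (work commenced).
B is a property-tax lien, so it outranks all other liens regardless of date.
Ordering the rest by effective date: D (April 5, 2019), A (May 29, 2019), G (September 23, 2019), F (January 25, 2020), E (December 28, 2020), C (January 20, 2021).
The subordination applies — B was senior to D — so B and D swap.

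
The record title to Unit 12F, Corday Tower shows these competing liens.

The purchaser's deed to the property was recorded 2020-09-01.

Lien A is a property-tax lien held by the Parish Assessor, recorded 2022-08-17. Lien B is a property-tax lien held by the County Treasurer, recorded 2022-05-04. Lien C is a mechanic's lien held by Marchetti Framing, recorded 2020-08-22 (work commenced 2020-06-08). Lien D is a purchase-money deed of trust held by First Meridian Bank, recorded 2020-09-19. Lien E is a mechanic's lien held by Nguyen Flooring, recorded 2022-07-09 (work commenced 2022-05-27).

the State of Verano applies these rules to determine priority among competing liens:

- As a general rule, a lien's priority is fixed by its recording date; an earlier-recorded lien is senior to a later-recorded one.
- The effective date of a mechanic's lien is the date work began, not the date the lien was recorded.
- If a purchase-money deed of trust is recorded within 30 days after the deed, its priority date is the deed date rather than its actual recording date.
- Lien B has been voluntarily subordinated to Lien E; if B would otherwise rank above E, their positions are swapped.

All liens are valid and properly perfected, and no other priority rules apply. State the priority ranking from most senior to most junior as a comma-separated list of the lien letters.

C, D, E, B, A

Effective dates: C is treated as recorded 2020-06-08, the work-commencement date; D was recorded within the 30-day window, so its effective date is the deed date 2020-09-01; E relates back to 2022-05-27 (work commenced).
By effective date, earliest first: C (2020-06-08), D (2020-09-01), B (2022-05-04), E (2022-05-27), A (2022-08-17).
Because B would otherwise rank above E, the subordination swaps them.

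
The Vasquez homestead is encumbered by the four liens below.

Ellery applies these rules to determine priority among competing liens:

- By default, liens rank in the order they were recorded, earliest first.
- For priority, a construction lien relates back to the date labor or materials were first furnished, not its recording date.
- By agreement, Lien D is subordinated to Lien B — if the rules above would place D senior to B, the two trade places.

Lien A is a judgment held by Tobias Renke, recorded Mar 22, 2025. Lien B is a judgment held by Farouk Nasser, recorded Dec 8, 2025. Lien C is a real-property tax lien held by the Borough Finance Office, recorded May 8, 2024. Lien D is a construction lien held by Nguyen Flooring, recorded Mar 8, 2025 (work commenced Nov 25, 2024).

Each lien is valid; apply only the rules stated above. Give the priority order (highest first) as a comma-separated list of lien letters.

C, B, A, D

First, effective dates: D's effective date is Nov 25, 2024, when work began.
Ordering by effective date: C (May 8, 2024), D (Nov 25, 2024), A (Mar 22, 2025), B (Dec 8, 2025).
Because D would otherwise rank above B, the subordination swaps them.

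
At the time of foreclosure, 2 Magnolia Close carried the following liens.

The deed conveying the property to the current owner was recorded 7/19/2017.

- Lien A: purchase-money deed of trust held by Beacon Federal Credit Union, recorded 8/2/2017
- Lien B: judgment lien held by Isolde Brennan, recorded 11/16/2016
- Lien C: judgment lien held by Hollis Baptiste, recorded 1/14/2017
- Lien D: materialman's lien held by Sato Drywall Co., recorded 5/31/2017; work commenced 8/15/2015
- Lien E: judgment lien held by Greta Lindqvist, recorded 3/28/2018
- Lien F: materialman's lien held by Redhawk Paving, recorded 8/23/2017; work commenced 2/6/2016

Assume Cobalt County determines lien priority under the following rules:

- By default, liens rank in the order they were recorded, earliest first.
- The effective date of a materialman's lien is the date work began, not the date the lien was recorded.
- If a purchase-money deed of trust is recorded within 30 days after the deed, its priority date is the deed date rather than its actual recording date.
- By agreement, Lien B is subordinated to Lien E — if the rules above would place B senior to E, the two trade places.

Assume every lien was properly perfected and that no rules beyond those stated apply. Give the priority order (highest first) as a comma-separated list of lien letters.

Effective dates after the stated exceptions: A relates back to the deed date 7/19/2017; D is treated as recorded 8/15/2015, the work-commencement date; F's effective date is 2/6/2016, when work began.
Ordering by effective date: D (8/15/2015), F (2/6/2016), B (11/16/2016), C (1/14/2017), A (7/19/2017), E (3/28/2018).
Because B would otherwise rank above E, the subordination swaps them.

D, F, E, C, A, B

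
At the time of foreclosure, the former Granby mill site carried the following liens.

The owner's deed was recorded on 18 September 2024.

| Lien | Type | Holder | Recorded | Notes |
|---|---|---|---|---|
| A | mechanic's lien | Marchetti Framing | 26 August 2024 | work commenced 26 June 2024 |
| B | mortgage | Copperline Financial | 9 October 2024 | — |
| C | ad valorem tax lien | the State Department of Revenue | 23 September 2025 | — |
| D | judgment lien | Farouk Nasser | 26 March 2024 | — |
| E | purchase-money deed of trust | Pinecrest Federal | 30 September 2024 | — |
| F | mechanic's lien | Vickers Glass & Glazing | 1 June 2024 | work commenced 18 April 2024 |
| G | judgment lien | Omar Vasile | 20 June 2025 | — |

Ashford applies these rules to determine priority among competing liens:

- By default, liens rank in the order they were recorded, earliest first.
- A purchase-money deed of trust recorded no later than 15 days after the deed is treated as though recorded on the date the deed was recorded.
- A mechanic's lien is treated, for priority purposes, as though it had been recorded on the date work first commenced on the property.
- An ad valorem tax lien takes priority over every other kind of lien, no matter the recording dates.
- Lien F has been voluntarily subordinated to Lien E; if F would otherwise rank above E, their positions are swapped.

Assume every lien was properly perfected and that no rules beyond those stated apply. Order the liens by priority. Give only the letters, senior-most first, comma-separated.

Adjusting effective dates: A is treated as recorded 26 June 2024, the work-commencement date; E's effective date is the deed date, 18 September 2024; F's effective date is 18 April 2024, when work began.
C, as an ad valorem tax lien, has superpriority and ranks first.
Remaining liens by effective date: D (26 March 2024), F (18 April 2024), A (26 June 2024), E (18 September 2024), B (9 October 2024), G (20 June 2025).
The subordination applies — F was senior to E — so F and E swap.

C, D, E, A, F, B, G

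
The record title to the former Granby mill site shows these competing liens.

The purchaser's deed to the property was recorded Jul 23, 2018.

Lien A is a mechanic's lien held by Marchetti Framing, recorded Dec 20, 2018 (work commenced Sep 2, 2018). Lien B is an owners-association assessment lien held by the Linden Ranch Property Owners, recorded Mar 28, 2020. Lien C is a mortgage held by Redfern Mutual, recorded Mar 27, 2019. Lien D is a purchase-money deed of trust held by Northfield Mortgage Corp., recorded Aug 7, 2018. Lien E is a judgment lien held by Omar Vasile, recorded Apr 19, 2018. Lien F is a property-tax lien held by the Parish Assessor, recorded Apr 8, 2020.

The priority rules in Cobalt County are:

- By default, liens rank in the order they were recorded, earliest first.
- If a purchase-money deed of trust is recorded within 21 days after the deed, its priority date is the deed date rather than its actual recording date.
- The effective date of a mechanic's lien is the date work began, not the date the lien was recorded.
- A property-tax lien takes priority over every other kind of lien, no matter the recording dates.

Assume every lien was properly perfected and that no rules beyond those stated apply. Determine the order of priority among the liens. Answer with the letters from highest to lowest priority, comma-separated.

Effective dates after the stated exceptions: A is treated as recorded Sep 2, 2018, the work-commencement date; D was recorded within the 21-day window, so its effective date is the deed date Jul 23, 2018.
As a property-tax lien, F is senior to every other lien.
Ordering the rest by effective date: E (Apr 19, 2018), D (Jul 23, 2018), A (Sep 2, 2018), C (Mar 27, 2019), B (Mar 28, 2020).

F, E, D, A, C, B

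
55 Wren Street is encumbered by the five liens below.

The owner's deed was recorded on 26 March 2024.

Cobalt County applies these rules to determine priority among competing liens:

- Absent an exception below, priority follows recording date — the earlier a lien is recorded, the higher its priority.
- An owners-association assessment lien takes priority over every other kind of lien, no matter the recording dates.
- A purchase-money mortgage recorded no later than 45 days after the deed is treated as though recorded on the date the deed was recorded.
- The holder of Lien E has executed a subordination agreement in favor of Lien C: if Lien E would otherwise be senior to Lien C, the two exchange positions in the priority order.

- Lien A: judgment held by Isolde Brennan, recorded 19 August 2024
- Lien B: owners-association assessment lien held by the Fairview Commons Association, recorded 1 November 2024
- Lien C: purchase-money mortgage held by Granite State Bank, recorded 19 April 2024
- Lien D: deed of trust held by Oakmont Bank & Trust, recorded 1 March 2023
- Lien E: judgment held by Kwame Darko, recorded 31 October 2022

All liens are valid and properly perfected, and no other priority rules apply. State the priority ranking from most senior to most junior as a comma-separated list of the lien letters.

Effective dates after the stated exceptions: C was recorded within the 45-day window, so its effective date is the deed date 26 March 2024.
B is an owners-association assessment lien, so it outranks all other liens regardless of date.
The other liens, earliest effective date first: E (31 October 2022), D (1 March 2023), C (26 March 2024), A (19 August 2024).
E would otherwise be senior to C, so under the subordination agreement E and C exchange positions.

B, C, D, E, A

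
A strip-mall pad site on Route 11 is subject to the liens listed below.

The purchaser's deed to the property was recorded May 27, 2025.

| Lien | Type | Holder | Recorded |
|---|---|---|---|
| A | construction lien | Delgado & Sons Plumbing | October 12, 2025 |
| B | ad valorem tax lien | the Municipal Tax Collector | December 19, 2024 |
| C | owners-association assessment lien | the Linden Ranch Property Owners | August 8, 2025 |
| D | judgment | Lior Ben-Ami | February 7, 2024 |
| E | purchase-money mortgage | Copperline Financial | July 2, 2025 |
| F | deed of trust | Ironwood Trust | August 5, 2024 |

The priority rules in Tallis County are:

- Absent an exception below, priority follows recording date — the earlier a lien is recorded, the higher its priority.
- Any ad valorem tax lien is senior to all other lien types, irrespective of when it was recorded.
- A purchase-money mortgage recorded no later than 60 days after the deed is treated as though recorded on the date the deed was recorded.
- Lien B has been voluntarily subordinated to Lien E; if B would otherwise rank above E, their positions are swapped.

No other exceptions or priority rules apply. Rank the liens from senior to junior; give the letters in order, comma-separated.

E, D, F, B, C, A

First, effective dates: E's effective date is the deed date, May 27, 2025.
As an ad valorem tax lien, B is senior to every other lien.
The other liens, earliest effective date first: D (February 7, 2024), F (August 5, 2024), E (May 27, 2025), C (August 8, 2025), A (October 12, 2025).
The subordination applies — B was senior to E — so B and E swap.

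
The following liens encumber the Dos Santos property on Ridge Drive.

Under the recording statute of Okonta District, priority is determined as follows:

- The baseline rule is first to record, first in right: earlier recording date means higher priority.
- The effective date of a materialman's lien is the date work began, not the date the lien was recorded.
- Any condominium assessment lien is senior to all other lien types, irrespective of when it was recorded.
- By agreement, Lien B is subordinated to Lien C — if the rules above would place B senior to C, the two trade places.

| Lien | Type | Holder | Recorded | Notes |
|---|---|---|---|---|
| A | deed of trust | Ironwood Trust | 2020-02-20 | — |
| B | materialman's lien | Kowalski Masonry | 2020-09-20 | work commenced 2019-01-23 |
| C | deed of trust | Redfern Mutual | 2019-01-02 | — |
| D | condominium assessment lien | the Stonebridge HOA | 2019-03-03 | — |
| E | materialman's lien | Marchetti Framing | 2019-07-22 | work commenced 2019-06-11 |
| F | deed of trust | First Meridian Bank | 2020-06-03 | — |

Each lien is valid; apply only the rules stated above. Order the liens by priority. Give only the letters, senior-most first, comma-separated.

D, C, B, E, A, F

Effective dates: B relates back to 2019-01-23 (work commenced); E relates back to 2019-06-11 (work commenced).
D, as a condominium assessment lien, has superpriority and ranks first.
Remaining liens by effective date: C (2019-01-02), B (2019-01-23), E (2019-06-11), A (2020-02-20), F (2020-06-03).
Since B is not senior to C, the subordination leaves the order unchanged.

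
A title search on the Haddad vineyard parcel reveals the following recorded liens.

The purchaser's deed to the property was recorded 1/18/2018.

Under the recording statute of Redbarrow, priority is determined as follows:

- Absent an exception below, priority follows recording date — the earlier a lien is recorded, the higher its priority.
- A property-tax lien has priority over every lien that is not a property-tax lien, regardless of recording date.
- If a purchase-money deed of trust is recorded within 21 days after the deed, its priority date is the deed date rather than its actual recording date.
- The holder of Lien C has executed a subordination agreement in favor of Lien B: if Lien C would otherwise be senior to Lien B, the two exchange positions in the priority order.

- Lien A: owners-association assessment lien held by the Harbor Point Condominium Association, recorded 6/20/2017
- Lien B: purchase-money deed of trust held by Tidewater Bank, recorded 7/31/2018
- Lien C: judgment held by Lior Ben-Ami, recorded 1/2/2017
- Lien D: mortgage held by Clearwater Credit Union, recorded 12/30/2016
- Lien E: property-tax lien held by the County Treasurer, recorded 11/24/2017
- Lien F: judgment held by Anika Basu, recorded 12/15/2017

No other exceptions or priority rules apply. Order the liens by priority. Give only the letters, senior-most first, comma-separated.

E, D, B, A, F, C

Effective dates: B was recorded 194 days after the deed, outside the 21-day window, so it keeps its recording date.
As a property-tax lien, E is senior to every other lien.
Ordering the rest by effective date: D (12/30/2016), C (1/2/2017), A (6/20/2017), F (12/15/2017), B (7/31/2018).
C is senior to B before the subordination, so the two trade places.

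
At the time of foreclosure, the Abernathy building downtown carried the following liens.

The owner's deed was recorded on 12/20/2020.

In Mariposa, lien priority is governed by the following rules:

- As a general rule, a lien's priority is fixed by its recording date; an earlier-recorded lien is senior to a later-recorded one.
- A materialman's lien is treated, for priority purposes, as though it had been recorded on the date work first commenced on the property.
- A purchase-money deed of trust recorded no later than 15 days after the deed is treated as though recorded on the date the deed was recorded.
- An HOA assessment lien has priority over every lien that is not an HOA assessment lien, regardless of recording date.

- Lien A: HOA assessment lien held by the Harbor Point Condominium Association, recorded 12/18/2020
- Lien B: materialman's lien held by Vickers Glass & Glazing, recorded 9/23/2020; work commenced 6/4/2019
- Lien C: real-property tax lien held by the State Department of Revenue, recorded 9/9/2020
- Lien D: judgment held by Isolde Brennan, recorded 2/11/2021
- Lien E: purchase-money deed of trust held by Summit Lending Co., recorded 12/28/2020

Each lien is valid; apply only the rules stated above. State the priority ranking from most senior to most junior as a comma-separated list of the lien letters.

A, B, C, E, D

First, effective dates: B relates back to 6/4/2019 (work commenced); E relates back to the deed date 12/20/2020.
A is an HOA assessment lien and takes priority over every other lien.
Among the remaining liens, by effective date: B (6/4/2019), C (9/9/2020), E (12/20/2020), D (2/11/2021).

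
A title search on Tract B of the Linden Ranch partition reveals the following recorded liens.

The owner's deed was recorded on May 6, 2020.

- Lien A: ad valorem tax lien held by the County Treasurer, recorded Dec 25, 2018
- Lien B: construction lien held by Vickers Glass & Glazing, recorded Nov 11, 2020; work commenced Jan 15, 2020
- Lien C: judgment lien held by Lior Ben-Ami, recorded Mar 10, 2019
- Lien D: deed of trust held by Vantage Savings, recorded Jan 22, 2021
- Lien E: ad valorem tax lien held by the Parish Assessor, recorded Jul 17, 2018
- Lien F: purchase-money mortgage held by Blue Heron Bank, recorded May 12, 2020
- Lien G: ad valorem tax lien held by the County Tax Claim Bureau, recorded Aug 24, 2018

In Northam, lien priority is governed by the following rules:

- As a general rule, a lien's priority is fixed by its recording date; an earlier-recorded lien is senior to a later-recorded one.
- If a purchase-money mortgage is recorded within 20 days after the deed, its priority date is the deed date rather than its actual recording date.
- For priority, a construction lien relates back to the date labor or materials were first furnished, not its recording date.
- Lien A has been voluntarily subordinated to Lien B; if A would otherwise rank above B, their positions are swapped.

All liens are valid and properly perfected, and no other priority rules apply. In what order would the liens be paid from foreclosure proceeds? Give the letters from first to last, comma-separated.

E, G, B, C, A, F, D

Effective dates after the stated exceptions: B is treated as recorded Jan 15, 2020, the work-commencement date; F was recorded within the 20-day window, so its effective date is the deed date May 6, 2020.
By effective date, earliest first: E (Jul 17, 2018), G (Aug 24, 2018), A (Dec 25, 2018), C (Mar 10, 2019), B (Jan 15, 2020), F (May 6, 2020), D (Jan 22, 2021).
Because A would otherwise rank above B, the subordination swaps them.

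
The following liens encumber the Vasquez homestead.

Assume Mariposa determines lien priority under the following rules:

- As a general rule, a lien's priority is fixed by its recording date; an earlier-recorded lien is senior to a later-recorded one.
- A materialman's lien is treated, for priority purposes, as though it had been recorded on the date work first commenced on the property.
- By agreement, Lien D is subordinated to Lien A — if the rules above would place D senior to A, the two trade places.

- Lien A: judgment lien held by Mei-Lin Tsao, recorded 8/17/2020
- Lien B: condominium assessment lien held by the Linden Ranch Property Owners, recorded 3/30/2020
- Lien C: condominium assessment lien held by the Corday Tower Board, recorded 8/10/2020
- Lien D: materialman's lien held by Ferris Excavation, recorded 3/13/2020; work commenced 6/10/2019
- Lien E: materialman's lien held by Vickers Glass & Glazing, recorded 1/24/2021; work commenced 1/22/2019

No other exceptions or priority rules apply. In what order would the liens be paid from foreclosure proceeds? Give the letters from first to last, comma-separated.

E, A, B, C, D

Effective dates after the stated exceptions: D's effective date is 6/10/2019, when work began; E's effective date is 1/22/2019, when work began.
By effective date, earliest first: E (1/22/2019), D (6/10/2019), B (3/30/2020), C (8/10/2020), A (8/17/2020).
Because D would otherwise rank above A, the subordination swaps them.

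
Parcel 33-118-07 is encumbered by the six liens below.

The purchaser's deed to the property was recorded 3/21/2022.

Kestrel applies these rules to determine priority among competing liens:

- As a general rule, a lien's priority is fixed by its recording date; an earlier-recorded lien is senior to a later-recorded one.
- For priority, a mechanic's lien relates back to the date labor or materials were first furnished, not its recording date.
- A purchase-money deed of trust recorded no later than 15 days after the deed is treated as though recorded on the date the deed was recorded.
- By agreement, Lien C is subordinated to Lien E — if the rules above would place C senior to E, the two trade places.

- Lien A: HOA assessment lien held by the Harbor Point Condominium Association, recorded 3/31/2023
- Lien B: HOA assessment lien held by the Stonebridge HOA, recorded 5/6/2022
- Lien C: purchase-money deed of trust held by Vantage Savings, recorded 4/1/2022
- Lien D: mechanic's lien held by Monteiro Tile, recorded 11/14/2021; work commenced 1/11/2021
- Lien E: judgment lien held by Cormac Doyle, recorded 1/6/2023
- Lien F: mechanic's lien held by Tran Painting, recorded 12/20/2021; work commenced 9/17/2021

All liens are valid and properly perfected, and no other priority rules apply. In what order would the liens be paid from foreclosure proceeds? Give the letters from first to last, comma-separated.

D, F, E, B, C, A

Adjusting effective dates: C relates back to the deed date 3/21/2022; D relates back to 1/11/2021 (work commenced); F is treated as recorded 9/17/2021, the work-commencement date.
By effective date, earliest first: D (1/11/2021), F (9/17/2021), C (3/21/2022), B (5/6/2022), E (1/6/2023), A (3/31/2023).
The subordination applies — C was senior to E — so C and E swap.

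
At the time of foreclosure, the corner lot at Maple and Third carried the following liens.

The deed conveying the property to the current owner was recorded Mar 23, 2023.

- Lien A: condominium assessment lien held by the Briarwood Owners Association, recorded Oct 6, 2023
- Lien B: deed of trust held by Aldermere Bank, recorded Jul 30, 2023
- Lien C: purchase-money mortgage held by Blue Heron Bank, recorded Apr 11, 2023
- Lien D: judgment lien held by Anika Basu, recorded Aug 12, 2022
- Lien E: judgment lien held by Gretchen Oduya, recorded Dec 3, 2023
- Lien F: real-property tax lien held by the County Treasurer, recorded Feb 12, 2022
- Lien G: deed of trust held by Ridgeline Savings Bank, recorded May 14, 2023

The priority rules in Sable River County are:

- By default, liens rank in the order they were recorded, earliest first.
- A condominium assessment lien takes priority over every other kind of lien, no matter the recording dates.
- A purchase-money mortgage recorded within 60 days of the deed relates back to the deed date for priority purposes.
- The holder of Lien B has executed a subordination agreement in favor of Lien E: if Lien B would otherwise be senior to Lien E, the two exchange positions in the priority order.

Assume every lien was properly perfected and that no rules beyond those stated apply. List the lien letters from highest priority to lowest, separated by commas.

Adjusting effective dates: C's effective date is the deed date, Mar 23, 2023.
A, as a condominium assessment lien, has superpriority and ranks first.
Among the remaining liens, by effective date: F (Feb 12, 2022), D (Aug 12, 2022), C (Mar 23, 2023), G (May 14, 2023), B (Jul 30, 2023), E (Dec 3, 2023).
B is senior to E before the subordination, so the two trade places.

A, F, D, C, G, E, B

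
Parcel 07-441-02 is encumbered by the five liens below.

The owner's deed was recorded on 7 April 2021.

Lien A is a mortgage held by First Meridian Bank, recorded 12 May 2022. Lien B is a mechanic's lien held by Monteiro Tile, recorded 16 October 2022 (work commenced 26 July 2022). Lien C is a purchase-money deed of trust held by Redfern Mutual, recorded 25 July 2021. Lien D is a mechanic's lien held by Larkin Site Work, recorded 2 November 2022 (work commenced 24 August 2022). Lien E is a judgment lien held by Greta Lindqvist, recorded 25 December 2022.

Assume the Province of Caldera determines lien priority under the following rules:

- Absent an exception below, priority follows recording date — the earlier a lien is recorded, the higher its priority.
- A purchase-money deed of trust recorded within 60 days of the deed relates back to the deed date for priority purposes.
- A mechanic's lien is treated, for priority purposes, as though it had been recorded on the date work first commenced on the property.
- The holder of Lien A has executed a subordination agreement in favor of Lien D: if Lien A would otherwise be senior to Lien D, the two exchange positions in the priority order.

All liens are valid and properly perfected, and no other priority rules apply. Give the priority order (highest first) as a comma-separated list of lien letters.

Effective dates: B is treated as recorded 26 July 2022, the work-commencement date; C missed the 60-day window (109 days after the deed), so its recording date stands; D relates back to 24 August 2022 (work commenced).
By effective date, earliest first: C (25 July 2021), A (12 May 2022), B (26 July 2022), D (24 August 2022), E (25 December 2022).
The subordination applies — A was senior to D — so A and D swap.

C, D, B, A, E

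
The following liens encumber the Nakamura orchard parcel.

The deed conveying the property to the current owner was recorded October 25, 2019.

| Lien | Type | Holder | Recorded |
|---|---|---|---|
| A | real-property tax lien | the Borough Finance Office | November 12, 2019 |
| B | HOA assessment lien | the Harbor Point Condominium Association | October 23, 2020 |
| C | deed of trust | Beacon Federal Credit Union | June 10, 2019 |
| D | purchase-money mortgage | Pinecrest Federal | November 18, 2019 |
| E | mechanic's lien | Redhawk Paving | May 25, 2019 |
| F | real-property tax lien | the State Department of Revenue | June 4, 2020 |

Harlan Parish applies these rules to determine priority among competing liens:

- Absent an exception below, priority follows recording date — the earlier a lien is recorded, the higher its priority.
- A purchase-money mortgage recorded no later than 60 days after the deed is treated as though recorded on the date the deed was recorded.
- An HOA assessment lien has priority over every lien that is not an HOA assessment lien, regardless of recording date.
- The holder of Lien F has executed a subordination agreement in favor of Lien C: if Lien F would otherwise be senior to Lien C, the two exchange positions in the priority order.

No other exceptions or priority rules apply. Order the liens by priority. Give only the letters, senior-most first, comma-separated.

B, E, C, D, A, F

Effective dates after the stated exceptions: D's effective date is the deed date, October 25, 2019.
B, as an HOA assessment lien, has superpriority and ranks first.
The other liens, earliest effective date first: E (May 25, 2019), C (June 10, 2019), D (October 25, 2019), A (November 12, 2019), F (June 4, 2020).
Since F is not senior to C, the subordination leaves the order unchanged.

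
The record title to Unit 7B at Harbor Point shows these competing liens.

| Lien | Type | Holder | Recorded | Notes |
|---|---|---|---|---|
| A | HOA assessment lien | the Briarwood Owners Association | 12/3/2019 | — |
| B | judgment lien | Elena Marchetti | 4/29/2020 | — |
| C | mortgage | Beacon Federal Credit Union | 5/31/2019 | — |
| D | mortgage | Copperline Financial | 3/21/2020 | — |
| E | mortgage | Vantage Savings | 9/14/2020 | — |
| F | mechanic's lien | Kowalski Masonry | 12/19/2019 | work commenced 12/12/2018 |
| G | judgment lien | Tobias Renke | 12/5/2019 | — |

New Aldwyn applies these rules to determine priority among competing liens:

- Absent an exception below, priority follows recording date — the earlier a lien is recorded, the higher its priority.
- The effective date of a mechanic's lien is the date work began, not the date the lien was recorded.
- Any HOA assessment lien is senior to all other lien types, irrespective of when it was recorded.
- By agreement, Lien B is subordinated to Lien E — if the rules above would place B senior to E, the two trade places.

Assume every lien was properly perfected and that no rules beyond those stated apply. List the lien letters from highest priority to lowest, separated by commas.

A, F, C, G, D, E, B

Adjusting effective dates: F relates back to 12/12/2018 (work commenced).
A, as an HOA assessment lien, has superpriority and ranks first.
The other liens, earliest effective date first: F (12/12/2018), C (5/31/2019), G (12/5/2019), D (3/21/2020), B (4/29/2020), E (9/14/2020).
The subordination applies — B was senior to E — so B and E swap.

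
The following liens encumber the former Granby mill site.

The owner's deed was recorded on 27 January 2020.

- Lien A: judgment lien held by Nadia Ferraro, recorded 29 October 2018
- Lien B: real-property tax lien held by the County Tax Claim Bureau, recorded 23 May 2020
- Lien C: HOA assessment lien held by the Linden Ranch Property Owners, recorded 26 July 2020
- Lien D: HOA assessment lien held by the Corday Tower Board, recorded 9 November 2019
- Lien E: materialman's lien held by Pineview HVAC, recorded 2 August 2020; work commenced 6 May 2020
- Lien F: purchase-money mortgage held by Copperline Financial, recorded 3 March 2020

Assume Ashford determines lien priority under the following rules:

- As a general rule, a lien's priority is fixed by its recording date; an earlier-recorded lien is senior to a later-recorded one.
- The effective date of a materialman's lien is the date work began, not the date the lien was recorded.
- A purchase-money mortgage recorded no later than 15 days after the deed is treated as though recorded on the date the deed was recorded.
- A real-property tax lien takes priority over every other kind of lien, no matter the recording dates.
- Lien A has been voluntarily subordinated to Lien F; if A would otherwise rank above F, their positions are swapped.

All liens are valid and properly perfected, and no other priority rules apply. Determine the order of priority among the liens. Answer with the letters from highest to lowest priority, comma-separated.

B, F, D, A, E, C

First, effective dates: E's effective date is 6 May 2020, when work began; F was recorded 36 days after the deed, outside the 15-day window, so it keeps its recording date.
As a real-property tax lien, B is senior to every other lien.
Ordering the rest by effective date: A (29 October 2018), D (9 November 2019), F (3 March 2020), E (6 May 2020), C (26 July 2020).
A would otherwise be senior to F, so under the subordination agreement A and F exchange positions.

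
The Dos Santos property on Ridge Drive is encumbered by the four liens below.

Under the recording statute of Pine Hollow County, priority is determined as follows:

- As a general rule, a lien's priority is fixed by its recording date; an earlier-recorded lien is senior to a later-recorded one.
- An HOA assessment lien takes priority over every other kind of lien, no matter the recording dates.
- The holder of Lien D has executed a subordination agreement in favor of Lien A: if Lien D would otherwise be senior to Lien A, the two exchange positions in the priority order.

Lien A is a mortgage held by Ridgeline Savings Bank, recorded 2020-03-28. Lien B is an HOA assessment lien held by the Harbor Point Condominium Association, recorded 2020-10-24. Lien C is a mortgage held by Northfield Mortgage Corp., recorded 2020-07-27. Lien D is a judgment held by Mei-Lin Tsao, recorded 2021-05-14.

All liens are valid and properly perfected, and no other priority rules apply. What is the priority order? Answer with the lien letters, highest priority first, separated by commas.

B, as an HOA assessment lien, has superpriority and ranks first.
The other liens, earliest effective date first: A (2020-03-28), C (2020-07-27), D (2021-05-14).
D is already junior to A, so the subordination agreement changes nothing.

B, A, C, D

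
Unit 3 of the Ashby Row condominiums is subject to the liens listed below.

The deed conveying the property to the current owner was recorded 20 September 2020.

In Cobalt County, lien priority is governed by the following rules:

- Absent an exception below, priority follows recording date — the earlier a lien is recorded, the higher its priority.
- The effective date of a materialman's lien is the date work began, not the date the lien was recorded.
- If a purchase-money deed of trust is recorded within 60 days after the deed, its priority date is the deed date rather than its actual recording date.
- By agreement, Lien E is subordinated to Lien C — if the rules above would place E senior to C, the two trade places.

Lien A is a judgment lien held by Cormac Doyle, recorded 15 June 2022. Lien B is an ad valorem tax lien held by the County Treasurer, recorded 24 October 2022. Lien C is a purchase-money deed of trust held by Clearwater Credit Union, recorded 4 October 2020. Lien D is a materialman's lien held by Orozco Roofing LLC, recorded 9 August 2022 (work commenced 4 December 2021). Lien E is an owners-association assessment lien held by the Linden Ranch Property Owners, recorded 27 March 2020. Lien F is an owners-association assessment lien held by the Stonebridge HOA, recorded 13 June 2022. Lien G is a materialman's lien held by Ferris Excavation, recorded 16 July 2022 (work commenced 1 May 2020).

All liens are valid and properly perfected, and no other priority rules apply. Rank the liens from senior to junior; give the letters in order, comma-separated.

C, G, E, D, F, A, B

Effective dates: C's effective date is the deed date, 20 September 2020; D's effective date is 4 December 2021, when work began; G is treated as recorded 1 May 2020, the work-commencement date.
Sorted by effective date: E (27 March 2020), G (1 May 2020), C (20 September 2020), D (4 December 2021), F (13 June 2022), A (15 June 2022), B (24 October 2022).
E would otherwise be senior to C, so under the subordination agreement E and C exchange positions.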